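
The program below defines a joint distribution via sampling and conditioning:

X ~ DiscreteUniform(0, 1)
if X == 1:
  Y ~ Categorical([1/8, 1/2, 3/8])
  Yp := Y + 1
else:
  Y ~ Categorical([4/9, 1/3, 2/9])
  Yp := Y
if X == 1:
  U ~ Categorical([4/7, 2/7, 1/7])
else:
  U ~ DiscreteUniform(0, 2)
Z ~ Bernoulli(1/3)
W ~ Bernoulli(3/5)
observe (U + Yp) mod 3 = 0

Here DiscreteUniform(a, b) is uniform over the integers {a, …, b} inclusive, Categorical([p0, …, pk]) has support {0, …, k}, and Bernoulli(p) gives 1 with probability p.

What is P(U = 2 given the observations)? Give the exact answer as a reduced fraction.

P(U = 2 | obs) = 65/357

Enumerate traces; 24 have nonzero weight after conditioning:
  (X=0, Y=0, U=0, Z=0, W=0) weight 8/405
  (X=0, Y=0, U=0, Z=0, W=1) weight 4/135
  (X=0, Y=0, U=0, Z=1, W=0) weight 4/405
  (X=0, Y=0, U=0, Z=1, W=1) weight 2/135
  (X=0, Y=1, U=2, Z=0, W=0) weight 2/135
  (X=0, Y=1, U=2, Z=0, W=1) weight 1/45
  (X=0, Y=1, U=2, Z=1, W=0) weight 1/135
  (X=0, Y=1, U=2, Z=1, W=1) weight 1/90
  (X=0, Y=2, U=1, Z=0, W=0) weight 4/405
  … 15 more
Group by U:
  weight(U=0) = 137/756
  weight(U=1) = 41/378
  weight(U=2) = 65/1008
Total weight = 137/756 + 41/378 + 65/1008 = 17/48
P(U=0 | obs) = 137/756 / 17/48 = 548/1071
P(U=1 | obs) = 41/378 / 17/48 = 328/1071
P(U=2 | obs) = 65/1008 / 17/48 = 65/357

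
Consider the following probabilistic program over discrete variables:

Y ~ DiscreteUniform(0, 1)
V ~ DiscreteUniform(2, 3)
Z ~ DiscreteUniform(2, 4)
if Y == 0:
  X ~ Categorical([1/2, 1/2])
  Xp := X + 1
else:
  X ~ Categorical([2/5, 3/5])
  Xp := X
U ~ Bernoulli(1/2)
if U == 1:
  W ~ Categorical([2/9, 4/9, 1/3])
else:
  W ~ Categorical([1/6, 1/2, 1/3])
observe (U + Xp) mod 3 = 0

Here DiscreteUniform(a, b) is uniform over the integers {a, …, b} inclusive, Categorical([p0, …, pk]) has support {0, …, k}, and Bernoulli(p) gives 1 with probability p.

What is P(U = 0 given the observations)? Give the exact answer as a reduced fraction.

P(U = 0 | obs) = 4/9

Enumerate traces; 36 have nonzero weight after conditioning:
  (Y=0, V=2, Z=2, X=1, U=1, W=0) weight 1/216
  (Y=0, V=2, Z=2, X=1, U=1, W=1) weight 1/108
  (Y=0, V=2, Z=2, X=1, U=1, W=2) weight 1/144
  (Y=0, V=2, Z=3, X=1, U=1, W=0) weight 1/216
  (Y=0, V=2, Z=3, X=1, U=1, W=1) weight 1/108
  (Y=0, V=2, Z=3, X=1, U=1, W=2) weight 1/144
  (Y=0, V=2, Z=4, X=1, U=1, W=0) weight 1/216
  (Y=0, V=2, Z=4, X=1, U=1, W=1) weight 1/108
  (Y=1, V=2, Z=2, X=0, U=0, W=0) weight 1/360
  … 27 more
Group by U:
  weight(U=0) = 1/10
  weight(U=1) = 1/8
Total weight = 1/10 + 1/8 = 9/40
P(U=0 | obs) = 1/10 / 9/40 = 4/9
P(U=1 | obs) = 1/8 / 9/40 = 5/9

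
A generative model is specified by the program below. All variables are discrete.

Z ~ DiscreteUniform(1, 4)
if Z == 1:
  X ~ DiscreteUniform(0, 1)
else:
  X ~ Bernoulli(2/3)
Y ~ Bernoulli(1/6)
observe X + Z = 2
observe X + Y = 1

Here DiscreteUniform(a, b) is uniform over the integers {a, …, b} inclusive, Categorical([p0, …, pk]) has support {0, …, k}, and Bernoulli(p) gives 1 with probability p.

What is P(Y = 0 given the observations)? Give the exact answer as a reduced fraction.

P(Y = 0 | obs) = 15/17

Enumerate traces; 2 have nonzero weight after conditioning:
  (Z=1, X=1, Y=0) weight 5/48
  (Z=2, X=0, Y=1) weight 1/72
Group by Y:
  weight(Y=0) = 5/48
  weight(Y=1) = 1/72
Total weight = 5/48 + 1/72 = 17/144
P(Y=0 | obs) = 5/48 / 17/144 = 15/17
P(Y=1 | obs) = 1/72 / 17/144 = 2/17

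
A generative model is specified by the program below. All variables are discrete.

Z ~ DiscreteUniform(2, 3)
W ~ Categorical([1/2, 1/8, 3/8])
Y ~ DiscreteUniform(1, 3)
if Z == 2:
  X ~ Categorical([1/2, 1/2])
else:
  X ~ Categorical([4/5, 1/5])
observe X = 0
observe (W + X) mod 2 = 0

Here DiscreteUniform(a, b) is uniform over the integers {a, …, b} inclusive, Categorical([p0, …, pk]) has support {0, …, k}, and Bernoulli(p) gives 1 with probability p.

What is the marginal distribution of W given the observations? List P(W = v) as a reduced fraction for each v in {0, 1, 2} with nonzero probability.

P(W=0) = 4/7, P(W=2) = 3/7

Enumerate traces; 12 have nonzero weight after conditioning:
  (Z=2, W=0, Y=1, X=0) weight 1/24
  (Z=2, W=0, Y=2, X=0) weight 1/24
  (Z=2, W=0, Y=3, X=0) weight 1/24
  (Z=2, W=2, Y=1, X=0) weight 1/32
  (Z=2, W=2, Y=2, X=0) weight 1/32
  (Z=2, W=2, Y=3, X=0) weight 1/32
  (Z=3, W=0, Y=1, X=0) weight 1/15
  (Z=3, W=0, Y=2, X=0) weight 1/15
  … 4 more
Group by W:
  weight(W=0) = 13/40
  weight(W=2) = 39/160
Total weight = 13/40 + 39/160 = 91/160
P(W=0 | obs) = 13/40 / 91/160 = 4/7
P(W=2 | obs) = 39/160 / 91/160 = 3/7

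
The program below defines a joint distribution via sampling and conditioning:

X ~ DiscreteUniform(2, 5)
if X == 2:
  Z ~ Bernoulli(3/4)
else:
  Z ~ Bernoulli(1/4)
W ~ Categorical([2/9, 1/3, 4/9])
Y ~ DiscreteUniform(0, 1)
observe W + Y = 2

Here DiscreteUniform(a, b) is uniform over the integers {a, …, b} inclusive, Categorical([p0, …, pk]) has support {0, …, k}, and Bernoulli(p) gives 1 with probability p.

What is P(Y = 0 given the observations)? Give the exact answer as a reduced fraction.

P(Y = 0 | obs) = 4/7

Enumerate traces; 16 have nonzero weight after conditioning:
  (X=2, Z=0, W=1, Y=1) weight 1/96
  (X=2, Z=0, W=2, Y=0) weight 1/72
  (X=2, Z=1, W=1, Y=1) weight 1/32
  (X=2, Z=1, W=2, Y=0) weight 1/24
  (X=3, Z=0, W=1, Y=1) weight 1/32
  (X=3, Z=0, W=2, Y=0) weight 1/24
  (X=3, Z=1, W=1, Y=1) weight 1/96
  (X=3, Z=1, W=2, Y=0) weight 1/72
  … 8 more
Group by Y:
  weight(Y=0) = 2/9
  weight(Y=1) = 1/6
Total weight = 2/9 + 1/6 = 7/18
P(Y=0 | obs) = 2/9 / 7/18 = 4/7
P(Y=1 | obs) = 1/6 / 7/18 = 3/7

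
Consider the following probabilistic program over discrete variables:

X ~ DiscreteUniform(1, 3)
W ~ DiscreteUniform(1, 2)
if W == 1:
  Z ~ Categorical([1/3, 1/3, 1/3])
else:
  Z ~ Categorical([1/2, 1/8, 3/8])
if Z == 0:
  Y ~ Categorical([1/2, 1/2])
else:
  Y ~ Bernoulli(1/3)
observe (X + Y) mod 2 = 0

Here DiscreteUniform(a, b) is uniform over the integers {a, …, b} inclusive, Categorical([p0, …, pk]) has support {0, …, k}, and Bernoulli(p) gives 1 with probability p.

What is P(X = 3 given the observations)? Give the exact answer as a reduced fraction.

P(X = 3 | obs) = 29/101

Enumerate traces; 18 have nonzero weight after conditioning:
  (X=1, W=1, Z=0, Y=1) weight 1/36
  (X=1, W=1, Z=1, Y=1) weight 1/54
  (X=1, W=1, Z=2, Y=1) weight 1/54
  (X=1, W=2, Z=0, Y=1) weight 1/24
  (X=1, W=2, Z=1, Y=1) weight 1/144
  (X=1, W=2, Z=2, Y=1) weight 1/48
  (X=2, W=1, Z=0, Y=0) weight 1/36
  (X=2, W=1, Z=1, Y=0) weight 1/27
  (X=3, W=1, Z=0, Y=1) weight 1/36
  … 9 more
Group by X:
  weight(X=1) = 29/216
  weight(X=2) = 43/216
  weight(X=3) = 29/216
Total weight = 29/216 + 43/216 + 29/216 = 101/216
P(X=1 | obs) = 29/216 / 101/216 = 29/101
P(X=2 | obs) = 43/216 / 101/216 = 43/101
P(X=3 | obs) = 29/216 / 101/216 = 29/101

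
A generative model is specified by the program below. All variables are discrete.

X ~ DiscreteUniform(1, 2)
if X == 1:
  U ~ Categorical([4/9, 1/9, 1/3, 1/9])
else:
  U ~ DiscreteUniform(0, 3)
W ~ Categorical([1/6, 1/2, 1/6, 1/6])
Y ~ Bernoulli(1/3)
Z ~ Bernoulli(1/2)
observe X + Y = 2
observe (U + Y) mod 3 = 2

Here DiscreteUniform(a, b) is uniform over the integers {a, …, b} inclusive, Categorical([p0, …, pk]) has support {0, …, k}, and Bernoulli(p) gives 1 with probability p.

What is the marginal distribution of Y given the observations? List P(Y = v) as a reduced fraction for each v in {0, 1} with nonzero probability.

P(Y=0) = 9/11, P(Y=1) = 2/11

Enumerate traces; 16 have nonzero weight after conditioning:
  (X=1, U=1, W=0, Y=1, Z=0) weight 1/648
  (X=1, U=1, W=0, Y=1, Z=1) weight 1/648
  (X=1, U=1, W=1, Y=1, Z=0) weight 1/216
  (X=1, U=1, W=1, Y=1, Z=1) weight 1/216
  (X=1, U=1, W=2, Y=1, Z=0) weight 1/648
  (X=1, U=1, W=2, Y=1, Z=1) weight 1/648
  (X=1, U=1, W=3, Y=1, Z=0) weight 1/648
  (X=1, U=1, W=3, Y=1, Z=1) weight 1/648
  (X=2, U=2, W=0, Y=0, Z=0) weight 1/144
  … 7 more
Group by Y:
  weight(Y=0) = 1/12
  weight(Y=1) = 1/54
Total weight = 1/12 + 1/54 = 11/108
P(Y=0 | obs) = 1/12 / 11/108 = 9/11
P(Y=1 | obs) = 1/54 / 11/108 = 2/11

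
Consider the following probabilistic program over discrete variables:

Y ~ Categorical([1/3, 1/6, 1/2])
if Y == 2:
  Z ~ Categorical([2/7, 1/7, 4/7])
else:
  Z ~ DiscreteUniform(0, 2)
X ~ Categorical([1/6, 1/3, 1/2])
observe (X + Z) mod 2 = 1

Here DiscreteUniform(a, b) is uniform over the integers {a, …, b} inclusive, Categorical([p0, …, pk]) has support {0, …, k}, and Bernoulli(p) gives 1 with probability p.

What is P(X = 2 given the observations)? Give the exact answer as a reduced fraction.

P(X = 2 | obs) = 15/52

Enumerate traces; 12 have nonzero weight after conditioning:
  (Y=0, Z=0, X=1) weight 1/27
  (Y=0, Z=1, X=0) weight 1/54
  (Y=0, Z=1, X=2) weight 1/18
  (Y=0, Z=2, X=1) weight 1/27
  (Y=1, Z=0, X=1) weight 1/54
  (Y=1, Z=1, X=0) weight 1/108
  (Y=1, Z=1, X=2) weight 1/36
  (Y=1, Z=2, X=1) weight 1/54
  … 4 more
Group by X:
  weight(X=0) = 5/126
  weight(X=1) = 16/63
  weight(X=2) = 5/42
Total weight = 5/126 + 16/63 + 5/42 = 26/63
P(X=0 | obs) = 5/126 / 26/63 = 5/52
P(X=1 | obs) = 16/63 / 26/63 = 8/13
P(X=2 | obs) = 5/42 / 26/63 = 15/52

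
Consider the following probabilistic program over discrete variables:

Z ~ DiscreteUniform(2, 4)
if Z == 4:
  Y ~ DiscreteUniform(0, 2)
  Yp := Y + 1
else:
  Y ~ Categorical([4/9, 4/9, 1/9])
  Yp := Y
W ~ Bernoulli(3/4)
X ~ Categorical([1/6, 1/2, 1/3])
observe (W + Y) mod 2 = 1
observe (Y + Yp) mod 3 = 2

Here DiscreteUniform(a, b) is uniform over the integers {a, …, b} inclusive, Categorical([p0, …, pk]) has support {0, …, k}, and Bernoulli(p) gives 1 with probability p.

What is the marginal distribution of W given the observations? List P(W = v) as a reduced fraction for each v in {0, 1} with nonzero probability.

Enumerate traces; 9 have nonzero weight after conditioning:
  (Z=2, Y=1, W=0, X=0) weight 1/162
  (Z=2, Y=1, W=0, X=1) weight 1/54
  (Z=2, Y=1, W=0, X=2) weight 1/81
  (Z=3, Y=1, W=0, X=0) weight 1/162
  (Z=3, Y=1, W=0, X=1) weight 1/54
  (Z=3, Y=1, W=0, X=2) weight 1/81
  (Z=4, Y=2, W=1, X=0) weight 1/72
  (Z=4, Y=2, W=1, X=1) weight 1/24
  … 1 more
Group by W:
  weight(W=0) = 2/27
  weight(W=1) = 1/12
Total weight = 2/27 + 1/12 = 17/108
P(W=0 | obs) = 2/27 / 17/108 = 8/17
P(W=1 | obs) = 1/12 / 17/108 = 9/17

P(W=0) = 8/17, P(W=1) = 9/17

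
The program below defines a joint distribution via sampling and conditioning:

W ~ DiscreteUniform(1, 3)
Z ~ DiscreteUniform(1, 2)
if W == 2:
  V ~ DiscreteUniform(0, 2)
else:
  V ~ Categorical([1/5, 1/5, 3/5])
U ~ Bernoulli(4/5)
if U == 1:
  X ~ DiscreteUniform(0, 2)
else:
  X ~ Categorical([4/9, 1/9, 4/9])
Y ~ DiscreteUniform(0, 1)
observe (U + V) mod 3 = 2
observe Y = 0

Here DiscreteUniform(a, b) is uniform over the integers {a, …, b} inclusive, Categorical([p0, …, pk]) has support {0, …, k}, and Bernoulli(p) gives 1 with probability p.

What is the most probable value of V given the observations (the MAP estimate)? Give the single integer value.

argmax_v P(V = v | obs) = 1

Enumerate traces; 36 have nonzero weight after conditioning:
  (W=1, Z=1, V=1, U=1, X=0, Y=0) weight 1/225
  (W=1, Z=1, V=1, U=1, X=1, Y=0) weight 1/225
  (W=1, Z=1, V=1, U=1, X=2, Y=0) weight 1/225
  (W=1, Z=1, V=2, U=0, X=0, Y=0) weight 1/225
  (W=1, Z=1, V=2, U=0, X=1, Y=0) weight 1/900
  (W=1, Z=1, V=2, U=0, X=2, Y=0) weight 1/225
  (W=1, Z=2, V=1, U=1, X=0, Y=0) weight 1/225
  (W=1, Z=2, V=1, U=1, X=1, Y=0) weight 1/225
  … 28 more
Group by V:
  weight(V=1) = 22/225
  weight(V=2) = 23/450
Total weight = 22/225 + 23/450 = 67/450
P(V=1 | obs) = 22/225 / 67/450 = 44/67
P(V=2 | obs) = 23/450 / 67/450 = 23/67
argmax = 1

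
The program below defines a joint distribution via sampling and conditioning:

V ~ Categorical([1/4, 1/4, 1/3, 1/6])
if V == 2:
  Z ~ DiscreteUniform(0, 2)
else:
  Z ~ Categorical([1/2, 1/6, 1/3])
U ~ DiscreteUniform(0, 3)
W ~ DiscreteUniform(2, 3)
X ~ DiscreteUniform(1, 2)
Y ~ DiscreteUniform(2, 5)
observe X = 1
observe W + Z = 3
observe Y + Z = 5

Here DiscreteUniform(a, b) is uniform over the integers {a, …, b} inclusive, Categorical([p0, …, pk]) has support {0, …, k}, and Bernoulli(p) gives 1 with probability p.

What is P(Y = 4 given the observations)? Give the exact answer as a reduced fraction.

Enumerate traces; 32 have nonzero weight after conditioning:
  (V=0, Z=0, U=0, W=3, X=1, Y=5) weight 1/512
  (V=0, Z=0, U=1, W=3, X=1, Y=5) weight 1/512
  (V=0, Z=0, U=2, W=3, X=1, Y=5) weight 1/512
  (V=0, Z=0, U=3, W=3, X=1, Y=5) weight 1/512
  (V=0, Z=1, U=0, W=2, X=1, Y=4) weight 1/1536
  (V=0, Z=1, U=1, W=2, X=1, Y=4) weight 1/1536
  (V=0, Z=1, U=2, W=2, X=1, Y=4) weight 1/1536
  (V=0, Z=1, U=3, W=2, X=1, Y=4) weight 1/1536
  … 24 more
Group by Y:
  weight(Y=4) = 1/72
  weight(Y=5) = 1/36
Total weight = 1/72 + 1/36 = 1/24
P(Y=4 | obs) = 1/72 / 1/24 = 1/3
P(Y=5 | obs) = 1/36 / 1/24 = 2/3

P(Y = 4 | obs) = 1/3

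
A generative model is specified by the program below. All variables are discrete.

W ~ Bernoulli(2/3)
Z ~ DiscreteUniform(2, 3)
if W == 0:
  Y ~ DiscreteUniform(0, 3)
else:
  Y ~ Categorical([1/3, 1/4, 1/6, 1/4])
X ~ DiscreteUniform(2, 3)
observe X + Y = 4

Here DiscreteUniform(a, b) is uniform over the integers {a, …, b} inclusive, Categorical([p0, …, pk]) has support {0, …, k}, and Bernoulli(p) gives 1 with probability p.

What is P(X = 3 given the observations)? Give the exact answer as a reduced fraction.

Enumerate traces; 8 have nonzero weight after conditioning:
  (W=0, Z=2, Y=1, X=3) weight 1/48
  (W=0, Z=2, Y=2, X=2) weight 1/48
  (W=0, Z=3, Y=1, X=3) weight 1/48
  (W=0, Z=3, Y=2, X=2) weight 1/48
  (W=1, Z=2, Y=1, X=3) weight 1/24
  (W=1, Z=2, Y=2, X=2) weight 1/36
  (W=1, Z=3, Y=1, X=3) weight 1/24
  (W=1, Z=3, Y=2, X=2) weight 1/36
Group by X:
  weight(X=2) = 7/72
  weight(X=3) = 1/8
Total weight = 7/72 + 1/8 = 2/9
P(X=2 | obs) = 7/72 / 2/9 = 7/16
P(X=3 | obs) = 1/8 / 2/9 = 9/16

P(X = 3 | obs) = 9/16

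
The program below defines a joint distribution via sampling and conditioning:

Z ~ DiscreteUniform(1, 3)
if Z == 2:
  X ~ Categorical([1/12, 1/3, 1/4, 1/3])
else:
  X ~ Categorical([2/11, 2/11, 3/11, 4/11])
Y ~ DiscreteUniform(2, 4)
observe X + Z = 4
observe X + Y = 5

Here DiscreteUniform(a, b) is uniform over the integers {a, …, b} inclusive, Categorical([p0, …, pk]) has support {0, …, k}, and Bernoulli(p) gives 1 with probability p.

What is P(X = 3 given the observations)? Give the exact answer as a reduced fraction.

Enumerate traces; 3 have nonzero weight after conditioning:
  (Z=1, X=3, Y=2) weight 4/99
  (Z=2, X=2, Y=3) weight 1/36
  (Z=3, X=1, Y=4) weight 2/99
Group by X:
  weight(X=1) = 2/99
  weight(X=2) = 1/36
  weight(X=3) = 4/99
Total weight = 2/99 + 1/36 + 4/99 = 35/396
P(X=1 | obs) = 2/99 / 35/396 = 8/35
P(X=2 | obs) = 1/36 / 35/396 = 11/35
P(X=3 | obs) = 4/99 / 35/396 = 16/35

P(X = 3 | obs) = 16/35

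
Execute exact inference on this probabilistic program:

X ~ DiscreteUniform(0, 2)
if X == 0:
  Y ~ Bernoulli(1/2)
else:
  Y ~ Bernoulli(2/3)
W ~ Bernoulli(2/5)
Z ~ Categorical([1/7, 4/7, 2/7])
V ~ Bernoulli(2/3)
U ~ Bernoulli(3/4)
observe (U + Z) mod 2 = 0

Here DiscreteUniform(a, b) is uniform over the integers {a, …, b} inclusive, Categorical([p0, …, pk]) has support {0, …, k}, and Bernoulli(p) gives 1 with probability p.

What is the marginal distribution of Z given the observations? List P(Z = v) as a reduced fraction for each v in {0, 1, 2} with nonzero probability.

P(Z=0) = 1/15, P(Z=1) = 4/5, P(Z=2) = 2/15

Enumerate traces; 72 have nonzero weight after conditioning:
  (X=0, Y=0, W=0, Z=0, V=0, U=0) weight 1/840
  (X=0, Y=0, W=0, Z=0, V=1, U=0) weight 1/420
  (X=0, Y=0, W=0, Z=1, V=0, U=1) weight 1/70
  (X=0, Y=0, W=0, Z=1, V=1, U=1) weight 1/35
  (X=0, Y=0, W=0, Z=2, V=0, U=0) weight 1/420
  (X=0, Y=0, W=0, Z=2, V=1, U=0) weight 1/210
  (X=0, Y=0, W=1, Z=0, V=0, U=0) weight 1/1260
  (X=0, Y=0, W=1, Z=0, V=1, U=0) weight 1/630
  … 64 more
Group by Z:
  weight(Z=0) = 1/28
  weight(Z=1) = 3/7
  weight(Z=2) = 1/14
Total weight = 1/28 + 3/7 + 1/14 = 15/28
P(Z=0 | obs) = 1/28 / 15/28 = 1/15
P(Z=1 | obs) = 3/7 / 15/28 = 4/5
P(Z=2 | obs) = 1/14 / 15/28 = 2/15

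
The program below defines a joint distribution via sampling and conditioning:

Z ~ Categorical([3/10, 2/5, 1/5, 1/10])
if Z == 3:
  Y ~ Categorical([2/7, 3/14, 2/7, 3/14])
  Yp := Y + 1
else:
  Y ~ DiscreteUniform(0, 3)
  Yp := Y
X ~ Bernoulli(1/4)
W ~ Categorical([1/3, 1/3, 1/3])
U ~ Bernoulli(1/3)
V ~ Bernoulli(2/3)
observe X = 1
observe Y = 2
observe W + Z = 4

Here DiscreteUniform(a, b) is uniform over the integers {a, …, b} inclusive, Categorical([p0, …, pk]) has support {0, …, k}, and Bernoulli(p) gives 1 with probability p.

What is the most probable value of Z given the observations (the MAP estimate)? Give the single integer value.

argmax_v P(Z = v | obs) = 2

Enumerate traces; 8 have nonzero weight after conditioning:
  (Z=2, Y=2, X=1, W=2, U=0, V=0) weight 1/1080
  (Z=2, Y=2, X=1, W=2, U=0, V=1) weight 1/540
  (Z=2, Y=2, X=1, W=2, U=1, V=0) weight 1/2160
  (Z=2, Y=2, X=1, W=2, U=1, V=1) weight 1/1080
  (Z=3, Y=2, X=1, W=1, U=0, V=0) weight 1/1890
  (Z=3, Y=2, X=1, W=1, U=0, V=1) weight 1/945
  (Z=3, Y=2, X=1, W=1, U=1, V=0) weight 1/3780
  (Z=3, Y=2, X=1, W=1, U=1, V=1) weight 1/1890
Group by Z:
  weight(Z=2) = 1/240
  weight(Z=3) = 1/420
Total weight = 1/240 + 1/420 = 11/1680
P(Z=2 | obs) = 1/240 / 11/1680 = 7/11
P(Z=3 | obs) = 1/420 / 11/1680 = 4/11
argmax = 2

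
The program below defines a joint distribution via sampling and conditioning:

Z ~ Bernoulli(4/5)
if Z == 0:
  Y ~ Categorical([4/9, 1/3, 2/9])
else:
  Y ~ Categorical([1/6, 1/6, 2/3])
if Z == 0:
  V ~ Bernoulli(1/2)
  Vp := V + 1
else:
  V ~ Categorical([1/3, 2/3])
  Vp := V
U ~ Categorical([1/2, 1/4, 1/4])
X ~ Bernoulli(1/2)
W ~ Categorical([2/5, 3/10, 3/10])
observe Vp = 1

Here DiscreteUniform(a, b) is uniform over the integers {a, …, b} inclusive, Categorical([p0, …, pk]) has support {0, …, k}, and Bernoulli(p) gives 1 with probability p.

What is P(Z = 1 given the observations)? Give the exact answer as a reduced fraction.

Enumerate traces; 108 have nonzero weight after conditioning:
  (Z=0, Y=0, V=0, U=0, X=0, W=0) weight 1/225
  (Z=0, Y=0, V=0, U=0, X=0, W=1) weight 1/300
  (Z=0, Y=0, V=0, U=0, X=0, W=2) weight 1/300
  (Z=0, Y=0, V=0, U=0, X=1, W=0) weight 1/225
  (Z=0, Y=0, V=0, U=0, X=1, W=1) weight 1/300
  (Z=0, Y=0, V=0, U=0, X=1, W=2) weight 1/300
  (Z=0, Y=0, V=0, U=1, X=0, W=0) weight 1/450
  (Z=0, Y=0, V=0, U=1, X=0, W=1) weight 1/600
  (Z=1, Y=0, V=1, U=0, X=0, W=0) weight 2/225
  … 99 more
Group by Z:
  weight(Z=0) = 1/10
  weight(Z=1) = 8/15
Total weight = 1/10 + 8/15 = 19/30
P(Z=0 | obs) = 1/10 / 19/30 = 3/19
P(Z=1 | obs) = 8/15 / 19/30 = 16/19

P(Z = 1 | obs) = 16/19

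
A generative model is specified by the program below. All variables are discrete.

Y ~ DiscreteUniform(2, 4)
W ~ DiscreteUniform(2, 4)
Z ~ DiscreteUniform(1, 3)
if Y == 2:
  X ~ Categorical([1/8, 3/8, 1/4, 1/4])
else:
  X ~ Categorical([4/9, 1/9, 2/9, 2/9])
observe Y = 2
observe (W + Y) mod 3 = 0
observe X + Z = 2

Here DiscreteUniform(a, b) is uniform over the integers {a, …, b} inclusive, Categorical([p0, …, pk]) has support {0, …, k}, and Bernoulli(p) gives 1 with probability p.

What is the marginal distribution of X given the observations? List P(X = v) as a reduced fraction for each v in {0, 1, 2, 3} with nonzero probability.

P(X=0) = 1/4, P(X=1) = 3/4

Enumerate traces; 2 have nonzero weight after conditioning:
  (Y=2, W=4, Z=1, X=1) weight 1/72
  (Y=2, W=4, Z=2, X=0) weight 1/216
Group by X:
  weight(X=0) = 1/216
  weight(X=1) = 1/72
Total weight = 1/216 + 1/72 = 1/54
P(X=0 | obs) = 1/216 / 1/54 = 1/4
P(X=1 | obs) = 1/72 / 1/54 = 3/4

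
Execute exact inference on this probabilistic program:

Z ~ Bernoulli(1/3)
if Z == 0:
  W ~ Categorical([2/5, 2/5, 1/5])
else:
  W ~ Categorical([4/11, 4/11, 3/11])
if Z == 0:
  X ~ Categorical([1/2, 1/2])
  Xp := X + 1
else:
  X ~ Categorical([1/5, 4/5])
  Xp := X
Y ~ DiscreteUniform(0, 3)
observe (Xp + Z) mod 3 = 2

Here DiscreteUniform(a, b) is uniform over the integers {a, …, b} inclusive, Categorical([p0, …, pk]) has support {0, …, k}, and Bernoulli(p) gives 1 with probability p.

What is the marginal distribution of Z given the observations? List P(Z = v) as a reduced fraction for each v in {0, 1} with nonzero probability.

Enumerate traces; 24 have nonzero weight after conditioning:
  (Z=0, W=0, X=1, Y=0) weight 1/30
  (Z=0, W=0, X=1, Y=1) weight 1/30
  (Z=0, W=0, X=1, Y=2) weight 1/30
  (Z=0, W=0, X=1, Y=3) weight 1/30
  (Z=0, W=1, X=1, Y=0) weight 1/30
  (Z=0, W=1, X=1, Y=1) weight 1/30
  (Z=0, W=1, X=1, Y=2) weight 1/30
  (Z=0, W=1, X=1, Y=3) weight 1/30
  (Z=1, W=0, X=1, Y=0) weight 4/165
  … 15 more
Group by Z:
  weight(Z=0) = 1/3
  weight(Z=1) = 4/15
Total weight = 1/3 + 4/15 = 3/5
P(Z=0 | obs) = 1/3 / 3/5 = 5/9
P(Z=1 | obs) = 4/15 / 3/5 = 4/9

P(Z=0) = 5/9, P(Z=1) = 4/9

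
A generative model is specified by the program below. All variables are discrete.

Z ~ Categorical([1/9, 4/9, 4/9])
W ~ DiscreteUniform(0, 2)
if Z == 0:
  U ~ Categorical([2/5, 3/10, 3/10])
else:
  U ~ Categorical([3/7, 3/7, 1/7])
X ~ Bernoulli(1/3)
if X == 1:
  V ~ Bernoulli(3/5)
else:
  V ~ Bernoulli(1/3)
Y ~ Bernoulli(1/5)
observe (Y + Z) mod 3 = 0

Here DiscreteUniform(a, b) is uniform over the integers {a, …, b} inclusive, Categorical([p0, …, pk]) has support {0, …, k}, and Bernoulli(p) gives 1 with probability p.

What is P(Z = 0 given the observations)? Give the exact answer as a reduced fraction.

P(Z = 0 | obs) = 1/2

Enumerate traces; 72 have nonzero weight after conditioning:
  (Z=0, W=0, U=0, X=0, V=0, Y=0) weight 32/6075
  (Z=0, W=0, U=0, X=0, V=1, Y=0) weight 16/6075
  (Z=0, W=0, U=0, X=1, V=0, Y=0) weight 16/10125
  (Z=0, W=0, U=0, X=1, V=1, Y=0) weight 8/3375
  (Z=0, W=0, U=1, X=0, V=0, Y=0) weight 8/2025
  (Z=0, W=0, U=1, X=0, V=1, Y=0) weight 4/2025
  (Z=0, W=0, U=1, X=1, V=0, Y=0) weight 4/3375
  (Z=0, W=0, U=1, X=1, V=1, Y=0) weight 2/1125
  (Z=2, W=0, U=0, X=0, V=0, Y=1) weight 16/2835
  … 63 more
Group by Z:
  weight(Z=0) = 4/45
  weight(Z=2) = 4/45
Total weight = 4/45 + 4/45 = 8/45
P(Z=0 | obs) = 4/45 / 8/45 = 1/2
P(Z=2 | obs) = 4/45 / 8/45 = 1/2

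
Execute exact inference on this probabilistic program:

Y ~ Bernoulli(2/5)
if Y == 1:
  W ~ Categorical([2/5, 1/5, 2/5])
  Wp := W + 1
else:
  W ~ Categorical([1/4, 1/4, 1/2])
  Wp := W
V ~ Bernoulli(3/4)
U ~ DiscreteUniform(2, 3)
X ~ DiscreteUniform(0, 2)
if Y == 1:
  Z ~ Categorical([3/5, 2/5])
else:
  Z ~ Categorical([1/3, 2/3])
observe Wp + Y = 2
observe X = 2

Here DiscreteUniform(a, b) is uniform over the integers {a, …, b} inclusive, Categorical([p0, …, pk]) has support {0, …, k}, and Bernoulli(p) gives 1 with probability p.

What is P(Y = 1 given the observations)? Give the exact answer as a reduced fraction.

P(Y = 1 | obs) = 8/23

Enumerate traces; 16 have nonzero weight after conditioning:
  (Y=0, W=2, V=0, U=2, X=2, Z=0) weight 1/240
  (Y=0, W=2, V=0, U=2, X=2, Z=1) weight 1/120
  (Y=0, W=2, V=0, U=3, X=2, Z=0) weight 1/240
  (Y=0, W=2, V=0, U=3, X=2, Z=1) weight 1/120
  (Y=0, W=2, V=1, U=2, X=2, Z=0) weight 1/80
  (Y=0, W=2, V=1, U=2, X=2, Z=1) weight 1/40
  (Y=0, W=2, V=1, U=3, X=2, Z=0) weight 1/80
  (Y=0, W=2, V=1, U=3, X=2, Z=1) weight 1/40
  (Y=1, W=0, V=0, U=2, X=2, Z=0) weight 1/250
  … 7 more
Group by Y:
  weight(Y=0) = 1/10
  weight(Y=1) = 4/75
Total weight = 1/10 + 4/75 = 23/150
P(Y=0 | obs) = 1/10 / 23/150 = 15/23
P(Y=1 | obs) = 4/75 / 23/150 = 8/23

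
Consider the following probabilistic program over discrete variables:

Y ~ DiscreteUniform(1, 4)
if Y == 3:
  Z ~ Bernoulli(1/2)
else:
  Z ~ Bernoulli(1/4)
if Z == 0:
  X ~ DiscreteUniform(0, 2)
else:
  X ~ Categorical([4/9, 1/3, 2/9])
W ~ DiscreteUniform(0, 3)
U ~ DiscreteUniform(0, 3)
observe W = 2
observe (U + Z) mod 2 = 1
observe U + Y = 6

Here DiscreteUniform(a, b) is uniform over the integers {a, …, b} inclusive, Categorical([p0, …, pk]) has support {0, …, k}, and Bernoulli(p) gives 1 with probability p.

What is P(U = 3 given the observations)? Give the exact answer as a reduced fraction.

P(U = 3 | obs) = 2/3

Enumerate traces; 6 have nonzero weight after conditioning:
  (Y=3, Z=0, X=0, W=2, U=3) weight 1/384
  (Y=3, Z=0, X=1, W=2, U=3) weight 1/384
  (Y=3, Z=0, X=2, W=2, U=3) weight 1/384
  (Y=4, Z=1, X=0, W=2, U=2) weight 1/576
  (Y=4, Z=1, X=1, W=2, U=2) weight 1/768
  (Y=4, Z=1, X=2, W=2, U=2) weight 1/1152
Group by U:
  weight(U=2) = 1/256
  weight(U=3) = 1/128
Total weight = 1/256 + 1/128 = 3/256
P(U=2 | obs) = 1/256 / 3/256 = 1/3
P(U=3 | obs) = 1/128 / 3/256 = 2/3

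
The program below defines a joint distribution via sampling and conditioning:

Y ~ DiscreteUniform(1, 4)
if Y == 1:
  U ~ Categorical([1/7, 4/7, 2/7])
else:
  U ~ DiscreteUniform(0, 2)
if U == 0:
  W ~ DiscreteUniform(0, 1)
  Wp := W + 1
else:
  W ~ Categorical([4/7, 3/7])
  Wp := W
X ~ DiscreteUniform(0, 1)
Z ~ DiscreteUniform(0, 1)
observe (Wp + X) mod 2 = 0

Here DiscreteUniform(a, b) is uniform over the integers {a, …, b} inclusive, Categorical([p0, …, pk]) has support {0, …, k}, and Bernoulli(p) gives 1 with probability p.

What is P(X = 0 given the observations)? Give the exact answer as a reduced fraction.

Enumerate traces; 48 have nonzero weight after conditioning:
  (Y=1, U=0, W=0, X=1, Z=0) weight 1/224
  (Y=1, U=0, W=0, X=1, Z=1) weight 1/224
  (Y=1, U=0, W=1, X=0, Z=0) weight 1/224
  (Y=1, U=0, W=1, X=0, Z=1) weight 1/224
  (Y=1, U=1, W=0, X=0, Z=0) weight 1/49
  (Y=1, U=1, W=0, X=0, Z=1) weight 1/49
  (Y=1, U=1, W=1, X=1, Z=0) weight 3/196
  (Y=1, U=1, W=1, X=1, Z=1) weight 3/196
  … 40 more
Group by X:
  weight(X=0) = 27/98
  weight(X=1) = 11/49
Total weight = 27/98 + 11/49 = 1/2
P(X=0 | obs) = 27/98 / 1/2 = 27/49
P(X=1 | obs) = 11/49 / 1/2 = 22/49

P(X = 0 | obs) = 27/49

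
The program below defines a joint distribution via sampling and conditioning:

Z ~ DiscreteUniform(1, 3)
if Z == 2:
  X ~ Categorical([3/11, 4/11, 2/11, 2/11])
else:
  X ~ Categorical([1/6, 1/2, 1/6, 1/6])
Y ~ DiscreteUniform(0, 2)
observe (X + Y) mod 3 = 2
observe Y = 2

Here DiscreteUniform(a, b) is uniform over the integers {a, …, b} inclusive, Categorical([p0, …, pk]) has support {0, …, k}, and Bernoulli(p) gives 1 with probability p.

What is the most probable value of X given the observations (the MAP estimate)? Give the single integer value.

argmax_v P(X = v | obs) = 0

Enumerate traces; 6 have nonzero weight after conditioning:
  (Z=1, X=0, Y=2) weight 1/54
  (Z=1, X=3, Y=2) weight 1/54
  (Z=2, X=0, Y=2) weight 1/33
  (Z=2, X=3, Y=2) weight 2/99
  (Z=3, X=0, Y=2) weight 1/54
  (Z=3, X=3, Y=2) weight 1/54
Group by X:
  weight(X=0) = 20/297
  weight(X=3) = 17/297
Total weight = 20/297 + 17/297 = 37/297
P(X=0 | obs) = 20/297 / 37/297 = 20/37
P(X=3 | obs) = 17/297 / 37/297 = 17/37
argmax = 0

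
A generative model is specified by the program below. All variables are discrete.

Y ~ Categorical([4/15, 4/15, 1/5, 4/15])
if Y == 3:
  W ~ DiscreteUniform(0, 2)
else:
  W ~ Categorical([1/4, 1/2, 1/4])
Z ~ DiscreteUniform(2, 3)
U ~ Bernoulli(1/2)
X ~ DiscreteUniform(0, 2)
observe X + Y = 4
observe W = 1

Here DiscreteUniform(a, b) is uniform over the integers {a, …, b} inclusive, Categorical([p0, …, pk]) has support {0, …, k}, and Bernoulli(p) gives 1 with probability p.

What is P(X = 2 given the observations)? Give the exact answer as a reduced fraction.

Enumerate traces; 8 have nonzero weight after conditioning:
  (Y=2, W=1, Z=2, U=0, X=2) weight 1/120
  (Y=2, W=1, Z=2, U=1, X=2) weight 1/120
  (Y=2, W=1, Z=3, U=0, X=2) weight 1/120
  (Y=2, W=1, Z=3, U=1, X=2) weight 1/120
  (Y=3, W=1, Z=2, U=0, X=1) weight 1/135
  (Y=3, W=1, Z=2, U=1, X=1) weight 1/135
  (Y=3, W=1, Z=3, U=0, X=1) weight 1/135
  (Y=3, W=1, Z=3, U=1, X=1) weight 1/135
Group by X:
  weight(X=1) = 4/135
  weight(X=2) = 1/30
Total weight = 4/135 + 1/30 = 17/270
P(X=1 | obs) = 4/135 / 17/270 = 8/17
P(X=2 | obs) = 1/30 / 17/270 = 9/17

P(X = 2 | obs) = 9/17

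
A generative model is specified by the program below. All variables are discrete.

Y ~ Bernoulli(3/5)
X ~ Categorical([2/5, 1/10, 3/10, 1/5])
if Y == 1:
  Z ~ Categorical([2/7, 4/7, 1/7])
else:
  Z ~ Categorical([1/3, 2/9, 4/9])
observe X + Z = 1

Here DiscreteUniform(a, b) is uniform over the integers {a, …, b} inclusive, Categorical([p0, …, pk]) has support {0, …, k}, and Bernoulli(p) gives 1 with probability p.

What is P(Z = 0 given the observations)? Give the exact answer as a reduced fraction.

P(Z = 0 | obs) = 3/20

Enumerate traces; 4 have nonzero weight after conditioning:
  (Y=0, X=0, Z=1) weight 8/225
  (Y=0, X=1, Z=0) weight 1/75
  (Y=1, X=0, Z=1) weight 24/175
  (Y=1, X=1, Z=0) weight 3/175
Group by Z:
  weight(Z=0) = 16/525
  weight(Z=1) = 272/1575
Total weight = 16/525 + 272/1575 = 64/315
P(Z=0 | obs) = 16/525 / 64/315 = 3/20
P(Z=1 | obs) = 272/1575 / 64/315 = 17/20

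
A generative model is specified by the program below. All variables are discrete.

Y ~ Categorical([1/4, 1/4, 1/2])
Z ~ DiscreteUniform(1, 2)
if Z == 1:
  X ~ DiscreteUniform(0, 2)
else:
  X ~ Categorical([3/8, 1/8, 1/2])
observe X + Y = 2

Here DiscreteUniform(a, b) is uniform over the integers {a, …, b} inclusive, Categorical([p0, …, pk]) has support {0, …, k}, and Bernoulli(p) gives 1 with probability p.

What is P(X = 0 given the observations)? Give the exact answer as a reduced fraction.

P(X = 0 | obs) = 34/65

Enumerate traces; 6 have nonzero weight after conditioning:
  (Y=0, Z=1, X=2) weight 1/24
  (Y=0, Z=2, X=2) weight 1/16
  (Y=1, Z=1, X=1) weight 1/24
  (Y=1, Z=2, X=1) weight 1/64
  (Y=2, Z=1, X=0) weight 1/12
  (Y=2, Z=2, X=0) weight 3/32
Group by X:
  weight(X=0) = 17/96
  weight(X=1) = 11/192
  weight(X=2) = 5/48
Total weight = 17/96 + 11/192 + 5/48 = 65/192
P(X=0 | obs) = 17/96 / 65/192 = 34/65
P(X=1 | obs) = 11/192 / 65/192 = 11/65
P(X=2 | obs) = 5/48 / 65/192 = 4/13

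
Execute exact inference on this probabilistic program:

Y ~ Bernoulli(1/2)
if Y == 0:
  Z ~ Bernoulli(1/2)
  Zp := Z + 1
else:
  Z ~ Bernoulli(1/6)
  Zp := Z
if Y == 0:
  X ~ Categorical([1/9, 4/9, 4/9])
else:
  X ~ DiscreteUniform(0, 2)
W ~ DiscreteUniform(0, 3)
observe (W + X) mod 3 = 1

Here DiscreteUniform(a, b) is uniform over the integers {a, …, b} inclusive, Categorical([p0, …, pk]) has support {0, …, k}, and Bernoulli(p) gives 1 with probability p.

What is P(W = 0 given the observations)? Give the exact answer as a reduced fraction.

Enumerate traces; 16 have nonzero weight after conditioning:
  (Y=0, Z=0, X=0, W=1) weight 1/144
  (Y=0, Z=0, X=1, W=0) weight 1/36
  (Y=0, Z=0, X=1, W=3) weight 1/36
  (Y=0, Z=0, X=2, W=2) weight 1/36
  (Y=0, Z=1, X=0, W=1) weight 1/144
  (Y=0, Z=1, X=1, W=0) weight 1/36
  (Y=0, Z=1, X=1, W=3) weight 1/36
  (Y=0, Z=1, X=2, W=2) weight 1/36
  … 8 more
Group by W:
  weight(W=0) = 7/72
  weight(W=1) = 1/18
  weight(W=2) = 7/72
  weight(W=3) = 7/72
Total weight = 7/72 + 1/18 + 7/72 + 7/72 = 25/72
P(W=0 | obs) = 7/72 / 25/72 = 7/25
P(W=1 | obs) = 1/18 / 25/72 = 4/25
P(W=2 | obs) = 7/72 / 25/72 = 7/25
P(W=3 | obs) = 7/72 / 25/72 = 7/25

P(W = 0 | obs) = 7/25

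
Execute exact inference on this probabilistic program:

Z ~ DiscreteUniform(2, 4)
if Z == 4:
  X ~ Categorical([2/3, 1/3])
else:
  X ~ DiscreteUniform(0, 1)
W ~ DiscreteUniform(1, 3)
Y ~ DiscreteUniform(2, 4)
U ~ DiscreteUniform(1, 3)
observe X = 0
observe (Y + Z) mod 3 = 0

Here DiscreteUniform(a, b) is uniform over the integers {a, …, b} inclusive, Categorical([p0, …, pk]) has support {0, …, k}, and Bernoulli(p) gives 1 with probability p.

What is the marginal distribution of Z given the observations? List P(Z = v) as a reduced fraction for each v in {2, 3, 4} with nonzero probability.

P(Z=2) = 3/10, P(Z=3) = 3/10, P(Z=4) = 2/5

Enumerate traces; 27 have nonzero weight after conditioning:
  (Z=2, X=0, W=1, Y=4, U=1) weight 1/162
  (Z=2, X=0, W=1, Y=4, U=2) weight 1/162
  (Z=2, X=0, W=1, Y=4, U=3) weight 1/162
  (Z=2, X=0, W=2, Y=4, U=1) weight 1/162
  (Z=2, X=0, W=2, Y=4, U=2) weight 1/162
  (Z=2, X=0, W=2, Y=4, U=3) weight 1/162
  (Z=2, X=0, W=3, Y=4, U=1) weight 1/162
  (Z=2, X=0, W=3, Y=4, U=2) weight 1/162
  (Z=3, X=0, W=1, Y=3, U=1) weight 1/162
  (Z=4, X=0, W=1, Y=2, U=1) weight 2/243
  … 17 more
Group by Z:
  weight(Z=2) = 1/18
  weight(Z=3) = 1/18
  weight(Z=4) = 2/27
Total weight = 1/18 + 1/18 + 2/27 = 5/27
P(Z=2 | obs) = 1/18 / 5/27 = 3/10
P(Z=3 | obs) = 1/18 / 5/27 = 3/10
P(Z=4 | obs) = 2/27 / 5/27 = 2/5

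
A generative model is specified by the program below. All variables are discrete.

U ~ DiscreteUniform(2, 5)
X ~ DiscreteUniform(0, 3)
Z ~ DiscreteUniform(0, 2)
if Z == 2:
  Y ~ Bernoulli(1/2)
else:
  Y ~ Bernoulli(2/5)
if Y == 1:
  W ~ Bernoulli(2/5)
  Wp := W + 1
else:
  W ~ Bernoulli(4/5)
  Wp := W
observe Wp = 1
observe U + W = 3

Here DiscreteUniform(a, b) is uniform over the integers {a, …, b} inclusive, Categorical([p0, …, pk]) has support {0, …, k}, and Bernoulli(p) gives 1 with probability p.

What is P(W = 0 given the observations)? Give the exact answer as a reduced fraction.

P(W = 0 | obs) = 39/107

Enumerate traces; 24 have nonzero weight after conditioning:
  (U=2, X=0, Z=0, Y=0, W=1) weight 1/100
  (U=2, X=0, Z=1, Y=0, W=1) weight 1/100
  (U=2, X=0, Z=2, Y=0, W=1) weight 1/120
  (U=2, X=1, Z=0, Y=0, W=1) weight 1/100
  (U=2, X=1, Z=1, Y=0, W=1) weight 1/100
  (U=2, X=1, Z=2, Y=0, W=1) weight 1/120
  (U=2, X=2, Z=0, Y=0, W=1) weight 1/100
  (U=2, X=2, Z=1, Y=0, W=1) weight 1/100
  (U=3, X=0, Z=0, Y=1, W=0) weight 1/200
  … 15 more
Group by W:
  weight(W=0) = 13/200
  weight(W=1) = 17/150
Total weight = 13/200 + 17/150 = 107/600
P(W=0 | obs) = 13/200 / 107/600 = 39/107
P(W=1 | obs) = 17/150 / 107/600 = 68/107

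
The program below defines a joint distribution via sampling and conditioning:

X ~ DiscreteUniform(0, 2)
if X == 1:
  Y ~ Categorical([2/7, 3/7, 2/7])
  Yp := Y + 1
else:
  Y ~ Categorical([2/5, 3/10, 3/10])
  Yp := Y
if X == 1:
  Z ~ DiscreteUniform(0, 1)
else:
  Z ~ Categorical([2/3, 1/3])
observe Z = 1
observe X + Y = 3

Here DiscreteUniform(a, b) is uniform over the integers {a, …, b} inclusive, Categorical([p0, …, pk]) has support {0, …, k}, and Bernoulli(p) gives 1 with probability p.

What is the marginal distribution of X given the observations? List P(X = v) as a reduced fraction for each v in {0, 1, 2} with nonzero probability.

P(X=1) = 10/17, P(X=2) = 7/17

Enumerate traces; 2 have nonzero weight after conditioning:
  (X=1, Y=2, Z=1) weight 1/21
  (X=2, Y=1, Z=1) weight 1/30
Group by X:
  weight(X=1) = 1/21
  weight(X=2) = 1/30
Total weight = 1/21 + 1/30 = 17/210
P(X=1 | obs) = 1/21 / 17/210 = 10/17
P(X=2 | obs) = 1/30 / 17/210 = 7/17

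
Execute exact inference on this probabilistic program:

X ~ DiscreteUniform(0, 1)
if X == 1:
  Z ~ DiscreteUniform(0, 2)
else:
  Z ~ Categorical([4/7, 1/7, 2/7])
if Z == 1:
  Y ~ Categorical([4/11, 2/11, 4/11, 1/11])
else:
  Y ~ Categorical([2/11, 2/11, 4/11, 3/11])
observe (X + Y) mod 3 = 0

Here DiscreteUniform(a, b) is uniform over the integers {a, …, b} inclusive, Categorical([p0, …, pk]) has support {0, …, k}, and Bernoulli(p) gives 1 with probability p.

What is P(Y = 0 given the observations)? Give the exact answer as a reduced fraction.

Enumerate traces; 9 have nonzero weight after conditioning:
  (X=0, Z=0, Y=0) weight 4/77
  (X=0, Z=0, Y=3) weight 6/77
  (X=0, Z=1, Y=0) weight 2/77
  (X=0, Z=1, Y=3) weight 1/154
  (X=0, Z=2, Y=0) weight 2/77
  (X=0, Z=2, Y=3) weight 3/77
  (X=1, Z=0, Y=2) weight 2/33
  (X=1, Z=1, Y=2) weight 2/33
  … 1 more
Group by Y:
  weight(Y=0) = 8/77
  weight(Y=2) = 2/11
  weight(Y=3) = 19/154
Total weight = 8/77 + 2/11 + 19/154 = 9/22
P(Y=0 | obs) = 8/77 / 9/22 = 16/63
P(Y=2 | obs) = 2/11 / 9/22 = 4/9
P(Y=3 | obs) = 19/154 / 9/22 = 19/63

P(Y = 0 | obs) = 16/63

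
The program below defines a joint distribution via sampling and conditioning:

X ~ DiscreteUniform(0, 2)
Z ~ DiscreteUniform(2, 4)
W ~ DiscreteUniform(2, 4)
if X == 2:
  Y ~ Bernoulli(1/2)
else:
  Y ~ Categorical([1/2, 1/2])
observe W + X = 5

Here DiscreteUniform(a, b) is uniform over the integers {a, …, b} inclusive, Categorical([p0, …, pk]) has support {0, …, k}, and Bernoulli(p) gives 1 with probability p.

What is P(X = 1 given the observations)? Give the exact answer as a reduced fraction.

Enumerate traces; 12 have nonzero weight after conditioning:
  (X=1, Z=2, W=4, Y=0) weight 1/54
  (X=1, Z=2, W=4, Y=1) weight 1/54
  (X=1, Z=3, W=4, Y=0) weight 1/54
  (X=1, Z=3, W=4, Y=1) weight 1/54
  (X=1, Z=4, W=4, Y=0) weight 1/54
  (X=1, Z=4, W=4, Y=1) weight 1/54
  (X=2, Z=2, W=3, Y=0) weight 1/54
  (X=2, Z=2, W=3, Y=1) weight 1/54
  … 4 more
Group by X:
  weight(X=1) = 1/9
  weight(X=2) = 1/9
Total weight = 1/9 + 1/9 = 2/9
P(X=1 | obs) = 1/9 / 2/9 = 1/2
P(X=2 | obs) = 1/9 / 2/9 = 1/2

P(X = 1 | obs) = 1/2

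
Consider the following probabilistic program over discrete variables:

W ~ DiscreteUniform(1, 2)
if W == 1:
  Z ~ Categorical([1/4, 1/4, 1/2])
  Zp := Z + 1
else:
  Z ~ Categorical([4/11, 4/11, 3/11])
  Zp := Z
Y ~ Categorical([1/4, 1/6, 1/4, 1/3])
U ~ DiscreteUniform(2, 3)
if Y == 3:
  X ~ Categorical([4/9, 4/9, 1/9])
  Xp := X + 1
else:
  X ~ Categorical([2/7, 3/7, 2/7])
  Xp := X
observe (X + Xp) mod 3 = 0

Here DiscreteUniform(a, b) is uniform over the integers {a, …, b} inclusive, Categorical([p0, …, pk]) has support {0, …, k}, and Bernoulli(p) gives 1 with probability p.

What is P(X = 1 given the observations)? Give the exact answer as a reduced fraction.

P(X = 1 | obs) = 7/16

Enumerate traces; 48 have nonzero weight after conditioning:
  (W=1, Z=0, Y=0, U=2, X=0) weight 1/224
  (W=1, Z=0, Y=0, U=3, X=0) weight 1/224
  (W=1, Z=0, Y=1, U=2, X=0) weight 1/336
  (W=1, Z=0, Y=1, U=3, X=0) weight 1/336
  (W=1, Z=0, Y=2, U=2, X=0) weight 1/224
  (W=1, Z=0, Y=2, U=3, X=0) weight 1/224
  (W=1, Z=0, Y=3, U=2, X=1) weight 1/108
  (W=1, Z=0, Y=3, U=3, X=1) weight 1/108
  … 40 more
Group by X:
  weight(X=0) = 4/21
  weight(X=1) = 4/27
Total weight = 4/21 + 4/27 = 64/189
P(X=0 | obs) = 4/21 / 64/189 = 9/16
P(X=1 | obs) = 4/27 / 64/189 = 7/16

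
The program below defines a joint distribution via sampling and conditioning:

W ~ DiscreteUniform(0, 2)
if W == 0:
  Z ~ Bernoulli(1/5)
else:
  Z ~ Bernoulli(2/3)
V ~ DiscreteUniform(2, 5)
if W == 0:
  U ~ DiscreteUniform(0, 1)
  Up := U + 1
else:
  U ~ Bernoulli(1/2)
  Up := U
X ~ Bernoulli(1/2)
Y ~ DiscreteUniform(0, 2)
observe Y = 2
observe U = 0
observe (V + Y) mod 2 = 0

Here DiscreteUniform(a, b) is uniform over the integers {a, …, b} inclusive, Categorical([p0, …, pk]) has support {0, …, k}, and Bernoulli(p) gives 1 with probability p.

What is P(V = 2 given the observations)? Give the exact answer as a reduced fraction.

Enumerate traces; 24 have nonzero weight after conditioning:
  (W=0, Z=0, V=2, U=0, X=0, Y=2) weight 1/180
  (W=0, Z=0, V=2, U=0, X=1, Y=2) weight 1/180
  (W=0, Z=0, V=4, U=0, X=0, Y=2) weight 1/180
  (W=0, Z=0, V=4, U=0, X=1, Y=2) weight 1/180
  (W=0, Z=1, V=2, U=0, X=0, Y=2) weight 1/720
  (W=0, Z=1, V=2, U=0, X=1, Y=2) weight 1/720
  (W=0, Z=1, V=4, U=0, X=0, Y=2) weight 1/720
  (W=0, Z=1, V=4, U=0, X=1, Y=2) weight 1/720
  … 16 more
Group by V:
  weight(V=2) = 1/24
  weight(V=4) = 1/24
Total weight = 1/24 + 1/24 = 1/12
P(V=2 | obs) = 1/24 / 1/12 = 1/2
P(V=4 | obs) = 1/24 / 1/12 = 1/2

P(V = 2 | obs) = 1/2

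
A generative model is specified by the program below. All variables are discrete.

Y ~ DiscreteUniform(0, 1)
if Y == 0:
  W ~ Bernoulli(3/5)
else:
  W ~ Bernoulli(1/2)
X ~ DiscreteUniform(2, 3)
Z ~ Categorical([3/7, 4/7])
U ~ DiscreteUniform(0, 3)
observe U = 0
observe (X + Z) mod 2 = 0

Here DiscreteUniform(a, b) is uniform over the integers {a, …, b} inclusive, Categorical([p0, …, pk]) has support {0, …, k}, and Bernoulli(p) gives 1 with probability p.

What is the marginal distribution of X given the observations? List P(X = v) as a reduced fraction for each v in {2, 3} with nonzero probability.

Enumerate traces; 8 have nonzero weight after conditioning:
  (Y=0, W=0, X=2, Z=0, U=0) weight 3/280
  (Y=0, W=0, X=3, Z=1, U=0) weight 1/70
  (Y=0, W=1, X=2, Z=0, U=0) weight 9/560
  (Y=0, W=1, X=3, Z=1, U=0) weight 3/140
  (Y=1, W=0, X=2, Z=0, U=0) weight 3/224
  (Y=1, W=0, X=3, Z=1, U=0) weight 1/56
  (Y=1, W=1, X=2, Z=0, U=0) weight 3/224
  (Y=1, W=1, X=3, Z=1, U=0) weight 1/56
Group by X:
  weight(X=2) = 3/56
  weight(X=3) = 1/14
Total weight = 3/56 + 1/14 = 1/8
P(X=2 | obs) = 3/56 / 1/8 = 3/7
P(X=3 | obs) = 1/14 / 1/8 = 4/7

P(X=2) = 3/7, P(X=3) = 4/7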